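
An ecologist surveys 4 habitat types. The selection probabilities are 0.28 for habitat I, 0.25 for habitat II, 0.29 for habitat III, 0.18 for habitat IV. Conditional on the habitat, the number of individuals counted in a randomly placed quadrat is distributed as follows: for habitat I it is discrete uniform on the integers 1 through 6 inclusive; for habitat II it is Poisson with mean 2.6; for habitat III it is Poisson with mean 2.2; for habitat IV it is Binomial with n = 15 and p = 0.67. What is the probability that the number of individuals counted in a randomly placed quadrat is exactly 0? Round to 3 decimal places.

Conditional on each habitat, P(X = 0): I: 0; II: 0.0742736; III: 0.110803; IV: 5.99389e-08.
By total probability, P(X = 0) = 0.28·0 + 0.25·0.0742736 + 0.29·0.110803 + 0.18·5.99389e-08 = 0.0507013.

0.051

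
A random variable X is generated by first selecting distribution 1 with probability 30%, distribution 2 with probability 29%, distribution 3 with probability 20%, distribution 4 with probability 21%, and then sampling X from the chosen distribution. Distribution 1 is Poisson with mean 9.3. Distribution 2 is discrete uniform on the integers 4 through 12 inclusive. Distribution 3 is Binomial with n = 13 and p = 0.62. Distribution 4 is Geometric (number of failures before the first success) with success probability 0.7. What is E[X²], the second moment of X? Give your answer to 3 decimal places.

63.003

For each component E[X²] = Var + (mean)², giving 1: 95.79; 2: 70.6667; 3: 68.0264; 4: 0.795918.
Overall E[X²] = 0.3·95.79 + 0.29·70.6667 + 0.2·68.0264 + 0.21·0.795918 = 63.0028.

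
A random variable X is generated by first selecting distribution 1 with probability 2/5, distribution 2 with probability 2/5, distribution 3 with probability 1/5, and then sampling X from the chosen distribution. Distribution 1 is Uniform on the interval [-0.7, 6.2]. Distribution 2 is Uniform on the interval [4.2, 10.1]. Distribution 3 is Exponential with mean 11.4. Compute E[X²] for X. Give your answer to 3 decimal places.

78.205

For each component E[X²] = Var + (mean)², giving 1: 11.53; 2: 54.0233; 3: 259.92.
Overall E[X²] = 0.4·11.53 + 0.4·54.0233 + 0.2·259.92 = 78.2053.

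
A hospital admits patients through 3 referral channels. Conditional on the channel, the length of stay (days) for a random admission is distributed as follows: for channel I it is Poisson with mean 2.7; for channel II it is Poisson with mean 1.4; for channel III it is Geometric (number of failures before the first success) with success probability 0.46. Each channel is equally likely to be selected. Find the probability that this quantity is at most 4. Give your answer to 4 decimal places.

0.9342

Conditional on each channel, P(X ≤ 4): I: 0.862908; II: 0.985747; III: 0.954083.
By total probability, P(X ≤ 4) = 0.333333·0.862908 + 0.333333·0.985747 + 0.333333·0.954083 = 0.934246.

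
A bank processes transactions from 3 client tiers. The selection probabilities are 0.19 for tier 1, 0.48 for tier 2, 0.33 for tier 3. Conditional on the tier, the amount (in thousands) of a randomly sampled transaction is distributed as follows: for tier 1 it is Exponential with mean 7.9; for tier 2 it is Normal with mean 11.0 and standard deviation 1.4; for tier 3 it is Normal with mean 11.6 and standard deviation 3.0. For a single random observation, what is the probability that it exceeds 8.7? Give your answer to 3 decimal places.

0.794

Conditional on each tier, P(X > 8.7): 1: 0.33245; 2: 0.949794; 3: 0.833145.
By total probability, P(X > 8.7) = 0.19·0.33245 + 0.48·0.949794 + 0.33·0.833145 = 0.794004.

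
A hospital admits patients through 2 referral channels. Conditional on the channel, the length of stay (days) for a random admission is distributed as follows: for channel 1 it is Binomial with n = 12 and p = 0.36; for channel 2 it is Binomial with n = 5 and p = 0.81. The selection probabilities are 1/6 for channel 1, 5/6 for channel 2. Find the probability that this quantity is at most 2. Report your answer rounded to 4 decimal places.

0.0646

Conditional on each channel, P(X ≤ 2): 1: 0.135215; 2: 0.0505275.
By total probability, P(X ≤ 2) = 0.166667·0.135215 + 0.833333·0.0505275 = 0.064642.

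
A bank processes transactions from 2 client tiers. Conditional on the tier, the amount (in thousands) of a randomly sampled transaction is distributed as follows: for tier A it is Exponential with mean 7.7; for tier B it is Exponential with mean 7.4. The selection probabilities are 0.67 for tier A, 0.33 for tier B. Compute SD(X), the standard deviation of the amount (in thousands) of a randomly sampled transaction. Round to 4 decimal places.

7.6036

Per component, A: μ=7.7, E[X²]=118.58; B: μ=7.4, E[X²]=109.52.
E[X] = 0.67·7.7 + 0.33·7.4 = 7.601.
E[X²] = 0.67·118.58 + 0.33·109.52 = 115.59.
Var(X) = E[X²] − (E[X])² = 115.59 − 57.7752 = 57.815.
SD(X) = √57.815 = 7.60362.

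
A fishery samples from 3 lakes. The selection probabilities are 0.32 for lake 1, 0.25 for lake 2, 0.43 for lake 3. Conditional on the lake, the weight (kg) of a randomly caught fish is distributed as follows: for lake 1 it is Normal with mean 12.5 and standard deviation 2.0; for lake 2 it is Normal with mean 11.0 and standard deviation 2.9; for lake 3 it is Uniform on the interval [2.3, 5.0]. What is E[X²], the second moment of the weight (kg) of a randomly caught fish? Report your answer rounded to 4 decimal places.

For each component E[X²] = Var + (mean)², giving 1: 160.25; 2: 129.41; 3: 13.93.
Overall E[X²] = 0.32·160.25 + 0.25·129.41 + 0.43·13.93 = 89.6224.

89.6224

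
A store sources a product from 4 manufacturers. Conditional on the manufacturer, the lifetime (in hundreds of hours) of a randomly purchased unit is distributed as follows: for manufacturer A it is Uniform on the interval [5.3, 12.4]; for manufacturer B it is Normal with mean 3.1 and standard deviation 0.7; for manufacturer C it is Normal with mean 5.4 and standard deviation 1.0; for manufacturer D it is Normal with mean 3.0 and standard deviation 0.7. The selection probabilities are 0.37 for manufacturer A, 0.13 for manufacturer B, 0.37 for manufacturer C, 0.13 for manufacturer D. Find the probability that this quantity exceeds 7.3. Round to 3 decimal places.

Conditional on each manufacturer, P(X > 7.3): A: 0.71831; B: 9.86588e-10; C: 0.0287166; D: 4.05251e-10.
By total probability, P(X > 7.3) = 0.37·0.71831 + 0.13·9.86588e-10 + 0.37·0.0287166 + 0.13·4.05251e-10 = 0.2764.

0.276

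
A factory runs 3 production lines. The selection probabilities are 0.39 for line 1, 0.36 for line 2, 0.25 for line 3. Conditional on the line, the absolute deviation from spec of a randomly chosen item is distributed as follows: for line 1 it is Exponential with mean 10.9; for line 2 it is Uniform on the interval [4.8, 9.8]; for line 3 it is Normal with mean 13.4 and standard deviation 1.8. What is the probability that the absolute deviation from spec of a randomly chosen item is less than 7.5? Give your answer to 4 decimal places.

0.3885

Conditional on each line, P(X < 7.5): 1: 0.497457; 2: 0.54; 3: 0.000523139.
By total probability, P(X < 7.5) = 0.39·0.497457 + 0.36·0.54 + 0.25·0.000523139 = 0.388539.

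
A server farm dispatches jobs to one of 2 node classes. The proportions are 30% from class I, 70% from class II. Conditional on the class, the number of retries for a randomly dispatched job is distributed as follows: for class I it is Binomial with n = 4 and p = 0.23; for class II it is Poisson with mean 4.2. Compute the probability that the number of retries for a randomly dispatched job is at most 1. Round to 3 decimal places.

Conditional on each class, P(X ≤ 1): I: 0.771541; II: 0.077977.
By total probability, P(X ≤ 1) = 0.3·0.771541 + 0.7·0.077977 = 0.286046.

0.286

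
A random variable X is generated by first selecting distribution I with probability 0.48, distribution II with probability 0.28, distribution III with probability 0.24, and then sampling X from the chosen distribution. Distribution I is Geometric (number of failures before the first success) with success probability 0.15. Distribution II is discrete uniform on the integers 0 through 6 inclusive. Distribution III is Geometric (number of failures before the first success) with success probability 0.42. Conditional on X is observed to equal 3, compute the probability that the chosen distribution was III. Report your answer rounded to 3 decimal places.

0.189

Likelihoods P(X=3 | ·): I: 0.0921187; II: 0.142857; III: 0.081947.
Posterior ∝ prior × likelihood. Numerator for III: 0.24·0.081947 = 0.0196673.
Normalizing constant: 0.48·0.0921187 + 0.28·0.142857 + 0.24·0.081947 = 0.103884.
P(III | observation) = 0.0196673 / 0.103884 = 0.189319.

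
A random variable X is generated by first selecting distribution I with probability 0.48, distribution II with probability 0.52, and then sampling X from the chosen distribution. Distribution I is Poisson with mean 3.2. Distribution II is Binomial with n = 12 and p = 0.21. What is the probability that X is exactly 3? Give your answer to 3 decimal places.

Conditional on each component, P(X = 3): I: 0.222616; II: 0.244188.
By total probability, P(X = 3) = 0.48·0.222616 + 0.52·0.244188 = 0.233833.

0.234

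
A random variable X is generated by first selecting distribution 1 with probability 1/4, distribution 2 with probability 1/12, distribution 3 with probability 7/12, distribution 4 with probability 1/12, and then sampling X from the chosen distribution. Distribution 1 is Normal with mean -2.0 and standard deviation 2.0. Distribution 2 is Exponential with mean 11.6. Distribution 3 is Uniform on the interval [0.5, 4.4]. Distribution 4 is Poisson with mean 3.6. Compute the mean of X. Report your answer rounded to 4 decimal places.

2.1958

Component means — 1: -2; 2: 11.6; 3: 2.45; 4: 3.6.
E[X] = 0.25·-2 + 0.0833333·11.6 + 0.583333·2.45 + 0.0833333·3.6 = 2.19583.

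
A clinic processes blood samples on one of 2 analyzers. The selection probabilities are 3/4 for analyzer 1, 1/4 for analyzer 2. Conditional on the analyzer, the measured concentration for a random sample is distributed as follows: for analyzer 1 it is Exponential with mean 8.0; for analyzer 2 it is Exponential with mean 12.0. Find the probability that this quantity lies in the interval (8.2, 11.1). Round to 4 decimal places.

Conditional on each analyzer, P(8.2 < X < 11.1): 1: 0.109098; 2: 0.1084.
By total probability, P(8.2 < X < 11.1) = 0.75·0.109098 + 0.25·0.1084 = 0.108923.

0.1089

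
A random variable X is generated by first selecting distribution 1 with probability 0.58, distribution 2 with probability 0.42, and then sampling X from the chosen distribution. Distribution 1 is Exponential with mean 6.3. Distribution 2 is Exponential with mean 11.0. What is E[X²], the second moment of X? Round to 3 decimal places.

147.680

For each component E[X²] = Var + (mean)², giving 1: 79.38; 2: 242.
Overall E[X²] = 0.58·79.38 + 0.42·242 = 147.68.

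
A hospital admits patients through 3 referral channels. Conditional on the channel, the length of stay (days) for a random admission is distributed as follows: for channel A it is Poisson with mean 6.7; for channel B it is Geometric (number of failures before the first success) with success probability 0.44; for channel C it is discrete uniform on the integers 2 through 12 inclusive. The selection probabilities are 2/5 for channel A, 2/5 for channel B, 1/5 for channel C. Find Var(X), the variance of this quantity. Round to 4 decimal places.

Per component, A: μ=6.7, E[X²]=51.59; B: μ=1.27273, E[X²]=4.5124; C: μ=7, E[X²]=59.
E[X] = 0.4·6.7 + 0.4·1.27273 + 0.2·7 = 4.58909.
E[X²] = 0.4·51.59 + 0.4·4.5124 + 0.2·59 = 34.241.
Var(X) = E[X²] − (E[X])² = 34.241 − 21.0598 = 13.1812.

13.1812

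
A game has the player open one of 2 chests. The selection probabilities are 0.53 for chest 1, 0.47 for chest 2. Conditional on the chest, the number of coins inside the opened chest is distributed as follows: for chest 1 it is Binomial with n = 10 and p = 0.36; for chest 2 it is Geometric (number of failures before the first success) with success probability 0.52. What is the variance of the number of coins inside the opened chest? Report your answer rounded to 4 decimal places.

Per component, 1: μ=3.6, E[X²]=15.264; 2: μ=0.923077, E[X²]=2.62722.
E[X] = 0.53·3.6 + 0.47·0.923077 = 2.34185.
E[X²] = 0.53·15.264 + 0.47·2.62722 = 9.32471.
Var(X) = E[X²] − (E[X])² = 9.32471 − 5.48424 = 3.84047.

3.8405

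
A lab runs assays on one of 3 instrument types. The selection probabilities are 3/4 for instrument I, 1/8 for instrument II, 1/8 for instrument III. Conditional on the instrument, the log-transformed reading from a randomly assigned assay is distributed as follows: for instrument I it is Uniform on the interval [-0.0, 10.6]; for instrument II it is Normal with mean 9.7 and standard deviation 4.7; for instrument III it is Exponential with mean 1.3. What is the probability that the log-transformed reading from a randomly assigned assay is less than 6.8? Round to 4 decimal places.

0.6390

Conditional on each instrument, P(X < 6.8): I: 0.641509; II: 0.26861; III: 0.994651.
By total probability, P(X < 6.8) = 0.75·0.641509 + 0.125·0.26861 + 0.125·0.994651 = 0.63904.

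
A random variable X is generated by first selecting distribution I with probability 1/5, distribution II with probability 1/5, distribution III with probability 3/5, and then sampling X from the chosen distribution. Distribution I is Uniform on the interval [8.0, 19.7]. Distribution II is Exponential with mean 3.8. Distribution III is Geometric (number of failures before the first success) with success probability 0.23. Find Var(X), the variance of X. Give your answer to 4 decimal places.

31.2031

Per component, I: μ=13.85, E[X²]=203.23; II: μ=3.8, E[X²]=28.88; III: μ=3.34783, E[X²]=25.7637.
E[X] = 0.2·13.85 + 0.2·3.8 + 0.6·3.34783 = 5.5387.
E[X²] = 0.2·203.23 + 0.2·28.88 + 0.6·25.7637 = 61.8802.
Var(X) = E[X²] − (E[X])² = 61.8802 − 30.6771 = 31.2031.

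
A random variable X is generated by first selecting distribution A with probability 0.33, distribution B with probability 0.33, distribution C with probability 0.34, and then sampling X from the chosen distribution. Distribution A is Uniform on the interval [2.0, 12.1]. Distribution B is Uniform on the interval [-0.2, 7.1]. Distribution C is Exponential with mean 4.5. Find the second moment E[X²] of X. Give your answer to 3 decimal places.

For each component E[X²] = Var + (mean)², giving A: 58.2033; B: 16.3433; C: 40.5.
Overall E[X²] = 0.33·58.2033 + 0.33·16.3433 + 0.34·40.5 = 38.3704.

38.370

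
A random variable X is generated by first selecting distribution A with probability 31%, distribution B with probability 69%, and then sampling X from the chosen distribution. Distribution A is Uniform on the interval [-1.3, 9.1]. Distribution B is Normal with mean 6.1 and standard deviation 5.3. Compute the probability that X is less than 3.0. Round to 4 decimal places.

Conditional on each component, P(X < 3.0): A: 0.413462; B: 0.279306.
By total probability, P(X < 3.0) = 0.31·0.413462 + 0.69·0.279306 = 0.320894.

0.3209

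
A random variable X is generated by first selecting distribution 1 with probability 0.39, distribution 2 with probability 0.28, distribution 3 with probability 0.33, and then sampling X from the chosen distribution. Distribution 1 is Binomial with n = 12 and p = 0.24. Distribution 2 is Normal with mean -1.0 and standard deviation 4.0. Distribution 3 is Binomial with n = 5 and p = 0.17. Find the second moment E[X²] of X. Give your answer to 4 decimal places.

For each component E[X²] = Var + (mean)², giving 1: 10.4832; 2: 17; 3: 1.428.
Overall E[X²] = 0.39·10.4832 + 0.28·17 + 0.33·1.428 = 9.31969.

9.3197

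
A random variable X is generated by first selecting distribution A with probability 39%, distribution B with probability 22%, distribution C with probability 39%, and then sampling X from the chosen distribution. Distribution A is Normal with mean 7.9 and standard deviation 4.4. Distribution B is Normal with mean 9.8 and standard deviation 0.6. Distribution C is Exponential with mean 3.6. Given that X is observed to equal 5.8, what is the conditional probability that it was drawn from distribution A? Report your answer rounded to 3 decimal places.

Likelihoods f(5.8 | ·): A: 0.0809084; B: 1.48515e-10; C: 0.0554627.
Posterior ∝ prior × likelihood. Numerator for A: 0.39·0.0809084 = 0.0315543.
Normalizing constant: 0.39·0.0809084 + 0.22·1.48515e-10 + 0.39·0.0554627 = 0.0531847.
P(A | observation) = 0.0315543 / 0.0531847 = 0.593296.

0.593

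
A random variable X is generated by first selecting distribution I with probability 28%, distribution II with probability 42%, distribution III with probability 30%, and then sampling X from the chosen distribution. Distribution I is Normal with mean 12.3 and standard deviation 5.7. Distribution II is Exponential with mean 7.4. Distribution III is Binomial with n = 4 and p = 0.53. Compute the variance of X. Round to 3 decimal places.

Per component, I: μ=12.3, E[X²]=183.78; II: μ=7.4, E[X²]=109.52; III: μ=2.12, E[X²]=5.4908.
E[X] = 0.28·12.3 + 0.42·7.4 + 0.3·2.12 = 7.188.
E[X²] = 0.28·183.78 + 0.42·109.52 + 0.3·5.4908 = 99.104.
Var(X) = E[X²] − (E[X])² = 99.104 − 51.6673 = 47.4367.

47.437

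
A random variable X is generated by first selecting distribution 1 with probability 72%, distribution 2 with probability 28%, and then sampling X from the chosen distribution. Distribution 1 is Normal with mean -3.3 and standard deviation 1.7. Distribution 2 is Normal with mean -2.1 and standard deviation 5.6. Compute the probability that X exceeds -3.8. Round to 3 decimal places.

Conditional on each component, P(X > -3.8): 1: 0.615666; 2: 0.619273.
By total probability, P(X > -3.8) = 0.72·0.615666 + 0.28·0.619273 = 0.616676.

0.617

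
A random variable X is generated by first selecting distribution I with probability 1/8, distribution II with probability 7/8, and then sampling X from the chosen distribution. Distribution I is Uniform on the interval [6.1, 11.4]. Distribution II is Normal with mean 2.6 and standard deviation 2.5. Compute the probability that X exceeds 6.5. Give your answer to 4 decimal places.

0.1675

Conditional on each component, P(X > 6.5): I: 0.924528; II: 0.0593799.
By total probability, P(X > 6.5) = 0.125·0.924528 + 0.875·0.0593799 = 0.167523.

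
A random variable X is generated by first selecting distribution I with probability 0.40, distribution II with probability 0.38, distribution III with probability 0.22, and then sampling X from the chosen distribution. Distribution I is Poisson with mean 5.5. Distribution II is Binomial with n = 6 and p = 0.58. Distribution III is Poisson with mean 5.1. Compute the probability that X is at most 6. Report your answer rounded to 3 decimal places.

0.819

Conditional on each component, P(X ≤ 6): I: 0.686036; II: 1; III: 0.74742.
By total probability, P(X ≤ 6) = 0.4·0.686036 + 0.38·1 + 0.22·0.74742 = 0.818847.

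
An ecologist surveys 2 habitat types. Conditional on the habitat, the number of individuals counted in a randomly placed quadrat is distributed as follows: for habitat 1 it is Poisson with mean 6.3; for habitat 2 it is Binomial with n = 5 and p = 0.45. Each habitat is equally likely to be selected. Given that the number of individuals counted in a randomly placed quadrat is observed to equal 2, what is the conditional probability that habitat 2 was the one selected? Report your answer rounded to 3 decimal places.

0.902

Likelihoods P(X=2 | ·): 1: 0.0364415; 2: 0.336909.
Posterior ∝ prior × likelihood. Numerator for 2: 0.5·0.336909 = 0.168455.
Normalizing constant: 0.5·0.0364415 + 0.5·0.336909 = 0.186675.
P(2 | observation) = 0.168455 / 0.186675 = 0.902394.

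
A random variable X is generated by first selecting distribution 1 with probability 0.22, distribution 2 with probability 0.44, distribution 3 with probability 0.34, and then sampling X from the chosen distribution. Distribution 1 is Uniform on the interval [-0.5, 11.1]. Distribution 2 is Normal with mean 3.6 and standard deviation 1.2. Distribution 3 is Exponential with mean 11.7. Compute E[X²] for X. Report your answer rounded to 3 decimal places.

For each component E[X²] = Var + (mean)², giving 1: 39.3033; 2: 14.4; 3: 273.78.
Overall E[X²] = 0.22·39.3033 + 0.44·14.4 + 0.34·273.78 = 108.068.

108.068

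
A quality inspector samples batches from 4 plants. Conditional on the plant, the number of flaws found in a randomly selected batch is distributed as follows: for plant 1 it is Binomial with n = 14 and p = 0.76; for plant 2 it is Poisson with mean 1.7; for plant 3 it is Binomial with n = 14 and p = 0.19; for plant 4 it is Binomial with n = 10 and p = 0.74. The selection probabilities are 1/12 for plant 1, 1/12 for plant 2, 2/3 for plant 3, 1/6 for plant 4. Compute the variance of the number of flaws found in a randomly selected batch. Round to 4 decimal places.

9.3490

Per component, 1: μ=10.64, E[X²]=115.763; 2: μ=1.7, E[X²]=4.59; 3: μ=2.66, E[X²]=9.2302; 4: μ=7.4, E[X²]=56.684.
E[X] = 0.0833333·10.64 + 0.0833333·1.7 + 0.666667·2.66 + 0.166667·7.4 = 4.035.
E[X²] = 0.0833333·115.763 + 0.0833333·4.59 + 0.666667·9.2302 + 0.166667·56.684 = 25.6302.
Var(X) = E[X²] − (E[X])² = 25.6302 − 16.2812 = 9.34901.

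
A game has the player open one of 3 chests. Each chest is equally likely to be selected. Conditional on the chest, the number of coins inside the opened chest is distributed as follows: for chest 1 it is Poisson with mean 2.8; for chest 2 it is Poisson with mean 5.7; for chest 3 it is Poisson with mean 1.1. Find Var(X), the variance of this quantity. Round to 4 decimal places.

6.8067

Per component, 1: μ=2.8, E[X²]=10.64; 2: μ=5.7, E[X²]=38.19; 3: μ=1.1, E[X²]=2.31.
E[X] = 0.333333·2.8 + 0.333333·5.7 + 0.333333·1.1 = 3.2.
E[X²] = 0.333333·10.64 + 0.333333·38.19 + 0.333333·2.31 = 17.0467.
Var(X) = E[X²] − (E[X])² = 17.0467 − 10.24 = 6.80667.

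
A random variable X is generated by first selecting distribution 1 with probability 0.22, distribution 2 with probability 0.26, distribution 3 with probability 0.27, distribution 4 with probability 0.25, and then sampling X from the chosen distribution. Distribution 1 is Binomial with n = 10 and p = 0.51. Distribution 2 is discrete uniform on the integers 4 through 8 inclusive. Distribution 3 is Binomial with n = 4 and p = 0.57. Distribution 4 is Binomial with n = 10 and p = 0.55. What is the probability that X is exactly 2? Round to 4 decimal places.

0.1116

Conditional on each component, P(X = 2): 1: 0.0388975; 2: 0; 3: 0.360444; 4: 0.0228896.
By total probability, P(X = 2) = 0.22·0.0388975 + 0.26·0 + 0.27·0.360444 + 0.25·0.0228896 = 0.1116.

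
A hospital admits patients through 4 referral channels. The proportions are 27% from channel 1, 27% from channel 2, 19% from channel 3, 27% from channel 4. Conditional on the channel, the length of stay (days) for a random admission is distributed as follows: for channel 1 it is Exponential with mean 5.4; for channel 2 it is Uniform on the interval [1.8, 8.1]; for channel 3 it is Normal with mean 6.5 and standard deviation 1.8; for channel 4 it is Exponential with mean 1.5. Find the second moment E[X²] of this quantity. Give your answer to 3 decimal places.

33.113

For each component E[X²] = Var + (mean)², giving 1: 58.32; 2: 27.81; 3: 45.49; 4: 4.5.
Overall E[X²] = 0.27·58.32 + 0.27·27.81 + 0.19·45.49 + 0.27·4.5 = 33.1132.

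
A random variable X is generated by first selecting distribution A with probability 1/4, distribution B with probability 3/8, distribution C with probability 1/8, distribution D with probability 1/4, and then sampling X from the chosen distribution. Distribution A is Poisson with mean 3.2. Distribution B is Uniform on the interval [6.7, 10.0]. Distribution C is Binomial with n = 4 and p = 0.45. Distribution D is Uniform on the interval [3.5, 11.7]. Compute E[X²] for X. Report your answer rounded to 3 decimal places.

46.216

For each component E[X²] = Var + (mean)², giving A: 13.44; B: 70.63; C: 4.23; D: 63.3633.
Overall E[X²] = 0.25·13.44 + 0.375·70.63 + 0.125·4.23 + 0.25·63.3633 = 46.2158.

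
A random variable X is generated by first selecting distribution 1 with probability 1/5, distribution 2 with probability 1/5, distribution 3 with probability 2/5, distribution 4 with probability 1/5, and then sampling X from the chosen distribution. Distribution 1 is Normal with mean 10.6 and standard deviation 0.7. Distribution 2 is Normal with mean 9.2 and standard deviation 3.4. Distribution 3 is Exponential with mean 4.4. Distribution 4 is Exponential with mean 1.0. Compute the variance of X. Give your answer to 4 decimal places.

22.6516

Per component, 1: μ=10.6, E[X²]=112.85; 2: μ=9.2, E[X²]=96.2; 3: μ=4.4, E[X²]=38.72; 4: μ=1, E[X²]=2.
E[X] = 0.2·10.6 + 0.2·9.2 + 0.4·4.4 + 0.2·1 = 5.92.
E[X²] = 0.2·112.85 + 0.2·96.2 + 0.4·38.72 + 0.2·2 = 57.698.
Var(X) = E[X²] − (E[X])² = 57.698 − 35.0464 = 22.6516.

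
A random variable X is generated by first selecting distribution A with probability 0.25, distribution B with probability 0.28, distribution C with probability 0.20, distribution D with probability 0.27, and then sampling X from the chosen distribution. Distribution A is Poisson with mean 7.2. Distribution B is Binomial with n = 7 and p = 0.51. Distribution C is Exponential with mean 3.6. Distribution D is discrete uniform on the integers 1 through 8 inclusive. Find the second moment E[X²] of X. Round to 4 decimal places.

For each component E[X²] = Var + (mean)², giving A: 59.04; B: 14.4942; C: 25.92; D: 25.5.
Overall E[X²] = 0.25·59.04 + 0.28·14.4942 + 0.2·25.92 + 0.27·25.5 = 30.8874.

30.8874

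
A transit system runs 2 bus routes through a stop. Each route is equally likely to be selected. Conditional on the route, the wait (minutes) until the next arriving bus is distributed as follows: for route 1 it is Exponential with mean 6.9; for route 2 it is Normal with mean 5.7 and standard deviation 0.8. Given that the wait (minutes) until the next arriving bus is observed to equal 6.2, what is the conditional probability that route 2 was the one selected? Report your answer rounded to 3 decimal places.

Likelihoods f(6.2 | ·): 1: 0.0590086; 2: 0.410201.
Posterior ∝ prior × likelihood. Numerator for 2: 0.5·0.410201 = 0.205101.
Normalizing constant: 0.5·0.0590086 + 0.5·0.410201 = 0.234605.
P(2 | observation) = 0.205101 / 0.234605 = 0.874238.

0.874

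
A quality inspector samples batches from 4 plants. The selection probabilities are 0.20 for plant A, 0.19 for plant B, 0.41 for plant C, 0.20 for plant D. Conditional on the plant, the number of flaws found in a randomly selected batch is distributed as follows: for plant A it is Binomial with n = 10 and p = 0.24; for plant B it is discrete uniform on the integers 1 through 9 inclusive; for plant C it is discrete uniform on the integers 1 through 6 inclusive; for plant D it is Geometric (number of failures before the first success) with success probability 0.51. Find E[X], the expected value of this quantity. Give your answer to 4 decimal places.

3.0572

Component means — A: 2.4; B: 5; C: 3.5; D: 0.960784.
E[X] = 0.2·2.4 + 0.19·5 + 0.41·3.5 + 0.2·0.960784 = 3.05716.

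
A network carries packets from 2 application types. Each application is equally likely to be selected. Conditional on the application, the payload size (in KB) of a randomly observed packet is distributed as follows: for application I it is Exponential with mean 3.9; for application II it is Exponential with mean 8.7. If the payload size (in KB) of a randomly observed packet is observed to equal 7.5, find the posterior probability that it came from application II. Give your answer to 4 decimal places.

0.5643

Likelihoods f(7.5 | ·): I: 0.037476; II: 0.0485388.
Posterior ∝ prior × likelihood. Numerator for II: 0.5·0.0485388 = 0.0242694.
Normalizing constant: 0.5·0.037476 + 0.5·0.0485388 = 0.0430074.
P(II | observation) = 0.0242694 / 0.0430074 = 0.564307.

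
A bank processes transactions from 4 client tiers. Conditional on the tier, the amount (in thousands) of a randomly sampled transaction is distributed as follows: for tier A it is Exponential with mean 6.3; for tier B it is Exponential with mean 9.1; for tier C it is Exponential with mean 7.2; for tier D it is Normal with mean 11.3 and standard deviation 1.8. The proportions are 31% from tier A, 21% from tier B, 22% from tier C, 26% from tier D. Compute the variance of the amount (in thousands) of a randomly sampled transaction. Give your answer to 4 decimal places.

45.9144

Per component, A: μ=6.3, E[X²]=79.38; B: μ=9.1, E[X²]=165.62; C: μ=7.2, E[X²]=103.68; D: μ=11.3, E[X²]=130.93.
E[X] = 0.31·6.3 + 0.21·9.1 + 0.22·7.2 + 0.26·11.3 = 8.386.
E[X²] = 0.31·79.38 + 0.21·165.62 + 0.22·103.68 + 0.26·130.93 = 116.239.
Var(X) = E[X²] − (E[X])² = 116.239 − 70.325 = 45.9144.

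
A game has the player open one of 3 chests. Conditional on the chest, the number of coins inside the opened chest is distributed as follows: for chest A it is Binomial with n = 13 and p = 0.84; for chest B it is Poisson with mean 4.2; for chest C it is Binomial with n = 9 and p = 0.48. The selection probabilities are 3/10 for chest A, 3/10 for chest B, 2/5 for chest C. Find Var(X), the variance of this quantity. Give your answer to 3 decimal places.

11.976

Per component, A: μ=10.92, E[X²]=120.994; B: μ=4.2, E[X²]=21.84; C: μ=4.32, E[X²]=20.9088.
E[X] = 0.3·10.92 + 0.3·4.2 + 0.4·4.32 = 6.264.
E[X²] = 0.3·120.994 + 0.3·21.84 + 0.4·20.9088 = 51.2136.
Var(X) = E[X²] − (E[X])² = 51.2136 − 39.2377 = 11.9759.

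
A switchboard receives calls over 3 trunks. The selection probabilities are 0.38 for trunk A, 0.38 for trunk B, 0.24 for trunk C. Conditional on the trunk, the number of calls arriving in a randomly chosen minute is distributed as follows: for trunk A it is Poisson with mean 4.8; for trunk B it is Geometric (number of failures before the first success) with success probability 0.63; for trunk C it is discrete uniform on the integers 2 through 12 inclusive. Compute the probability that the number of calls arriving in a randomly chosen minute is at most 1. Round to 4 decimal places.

Conditional on each trunk, P(X ≤ 1): A: 0.0477325; B: 0.8631; C: 0.
By total probability, P(X ≤ 1) = 0.38·0.0477325 + 0.38·0.8631 + 0.24·0 = 0.346116.

0.3461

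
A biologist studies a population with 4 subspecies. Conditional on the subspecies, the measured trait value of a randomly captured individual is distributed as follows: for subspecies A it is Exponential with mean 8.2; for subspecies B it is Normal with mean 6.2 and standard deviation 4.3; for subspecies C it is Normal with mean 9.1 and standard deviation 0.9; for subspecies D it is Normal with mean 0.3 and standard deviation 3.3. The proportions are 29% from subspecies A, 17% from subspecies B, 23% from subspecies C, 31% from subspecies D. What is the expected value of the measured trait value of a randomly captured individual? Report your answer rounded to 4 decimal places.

Component means — A: 8.2; B: 6.2; C: 9.1; D: 0.3.
E[X] = 0.29·8.2 + 0.17·6.2 + 0.23·9.1 + 0.31·0.3 = 5.618.

5.6180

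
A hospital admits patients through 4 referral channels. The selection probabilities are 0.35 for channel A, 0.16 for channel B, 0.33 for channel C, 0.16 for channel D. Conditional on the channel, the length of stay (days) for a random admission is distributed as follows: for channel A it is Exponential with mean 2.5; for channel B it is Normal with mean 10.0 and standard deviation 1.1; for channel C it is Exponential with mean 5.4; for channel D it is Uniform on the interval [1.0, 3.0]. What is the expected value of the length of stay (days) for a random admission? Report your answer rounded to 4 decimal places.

Component means — A: 2.5; B: 10; C: 5.4; D: 2.
E[X] = 0.35·2.5 + 0.16·10 + 0.33·5.4 + 0.16·2 = 4.577.

4.5770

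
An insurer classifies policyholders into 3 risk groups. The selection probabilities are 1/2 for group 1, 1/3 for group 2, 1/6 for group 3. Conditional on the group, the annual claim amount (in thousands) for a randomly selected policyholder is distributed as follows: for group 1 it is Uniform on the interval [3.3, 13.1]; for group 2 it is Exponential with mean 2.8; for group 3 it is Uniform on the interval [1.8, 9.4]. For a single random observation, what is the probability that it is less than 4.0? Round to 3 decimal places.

Conditional on each group, P(X < 4.0): 1: 0.0714286; 2: 0.760349; 3: 0.289474.
By total probability, P(X < 4.0) = 0.5·0.0714286 + 0.333333·0.760349 + 0.166667·0.289474 = 0.33741.

0.337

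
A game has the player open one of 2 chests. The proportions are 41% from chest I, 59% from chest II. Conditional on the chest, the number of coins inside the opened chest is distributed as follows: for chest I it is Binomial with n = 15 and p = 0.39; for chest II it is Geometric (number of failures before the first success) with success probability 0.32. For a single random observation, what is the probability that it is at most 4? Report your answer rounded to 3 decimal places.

Conditional on each chest, P(X ≤ 4): I: 0.241291; II: 0.854607.
By total probability, P(X ≤ 4) = 0.41·0.241291 + 0.59·0.854607 = 0.603147.

0.603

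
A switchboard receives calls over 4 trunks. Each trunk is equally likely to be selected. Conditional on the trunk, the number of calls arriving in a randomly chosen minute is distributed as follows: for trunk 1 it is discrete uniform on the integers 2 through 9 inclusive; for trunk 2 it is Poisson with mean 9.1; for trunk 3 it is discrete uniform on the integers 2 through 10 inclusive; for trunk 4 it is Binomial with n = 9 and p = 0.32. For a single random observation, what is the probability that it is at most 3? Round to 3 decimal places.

Conditional on each trunk, P(X ≤ 3): 1: 0.25; 2: 0.019776; 3: 0.222222; 4: 0.68272.
By total probability, P(X ≤ 3) = 0.25·0.25 + 0.25·0.019776 + 0.25·0.222222 + 0.25·0.68272 = 0.29368.

0.294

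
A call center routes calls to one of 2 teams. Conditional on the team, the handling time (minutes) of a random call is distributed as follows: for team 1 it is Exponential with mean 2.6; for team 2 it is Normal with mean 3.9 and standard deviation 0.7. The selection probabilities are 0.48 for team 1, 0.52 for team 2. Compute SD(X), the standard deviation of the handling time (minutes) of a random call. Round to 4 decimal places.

1.9803

Per component, 1: μ=2.6, E[X²]=13.52; 2: μ=3.9, E[X²]=15.7.
E[X] = 0.48·2.6 + 0.52·3.9 = 3.276.
E[X²] = 0.48·13.52 + 0.52·15.7 = 14.6536.
Var(X) = E[X²] − (E[X])² = 14.6536 − 10.7322 = 3.92142.
SD(X) = √3.92142 = 1.98026.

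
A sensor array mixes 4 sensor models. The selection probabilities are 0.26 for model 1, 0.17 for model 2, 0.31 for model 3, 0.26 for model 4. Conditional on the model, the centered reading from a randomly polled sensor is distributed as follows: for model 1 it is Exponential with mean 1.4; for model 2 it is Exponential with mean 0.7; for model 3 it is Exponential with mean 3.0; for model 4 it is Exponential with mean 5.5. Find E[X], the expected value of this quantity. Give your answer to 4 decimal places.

2.8430

Component means — 1: 1.4; 2: 0.7; 3: 3; 4: 5.5.
E[X] = 0.26·1.4 + 0.17·0.7 + 0.31·3 + 0.26·5.5 = 2.843.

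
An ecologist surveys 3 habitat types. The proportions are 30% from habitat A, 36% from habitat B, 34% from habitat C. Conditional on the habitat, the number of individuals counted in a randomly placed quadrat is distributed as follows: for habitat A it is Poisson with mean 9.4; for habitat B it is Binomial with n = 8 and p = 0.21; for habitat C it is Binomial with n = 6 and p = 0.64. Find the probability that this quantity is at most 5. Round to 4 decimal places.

Conditional on each habitat, P(X ≤ 5): A: 0.0934707; B: 0.998384; C: 0.931281.
By total probability, P(X ≤ 5) = 0.3·0.0934707 + 0.36·0.998384 + 0.34·0.931281 = 0.704095.

0.7041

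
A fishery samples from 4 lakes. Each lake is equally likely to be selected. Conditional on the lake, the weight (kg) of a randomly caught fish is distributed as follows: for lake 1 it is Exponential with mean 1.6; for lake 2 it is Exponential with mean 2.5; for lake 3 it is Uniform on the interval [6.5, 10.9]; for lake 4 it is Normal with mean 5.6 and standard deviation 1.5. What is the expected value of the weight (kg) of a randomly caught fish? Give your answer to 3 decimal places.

4.600

Component means — 1: 1.6; 2: 2.5; 3: 8.7; 4: 5.6.
E[X] = 0.25·1.6 + 0.25·2.5 + 0.25·8.7 + 0.25·5.6 = 4.6.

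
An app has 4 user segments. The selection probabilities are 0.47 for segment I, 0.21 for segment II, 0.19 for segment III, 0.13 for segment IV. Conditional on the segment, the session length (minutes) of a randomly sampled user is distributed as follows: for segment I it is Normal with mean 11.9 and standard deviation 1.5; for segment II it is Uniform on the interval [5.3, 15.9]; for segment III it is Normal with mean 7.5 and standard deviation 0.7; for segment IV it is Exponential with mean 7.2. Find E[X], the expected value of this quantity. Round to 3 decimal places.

Component means — I: 11.9; II: 10.6; III: 7.5; IV: 7.2.
E[X] = 0.47·11.9 + 0.21·10.6 + 0.19·7.5 + 0.13·7.2 = 10.18.

10.180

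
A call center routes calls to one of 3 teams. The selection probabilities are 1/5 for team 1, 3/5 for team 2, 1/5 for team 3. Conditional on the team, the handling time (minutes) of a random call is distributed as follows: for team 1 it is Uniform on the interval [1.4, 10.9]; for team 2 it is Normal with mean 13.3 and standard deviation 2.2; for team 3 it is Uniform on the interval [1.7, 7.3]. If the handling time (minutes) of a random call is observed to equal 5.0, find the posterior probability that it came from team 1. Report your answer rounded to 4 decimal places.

0.3703

Likelihoods f(5.0 | ·): 1: 0.105263; 2: 0.000147139; 3: 0.178571.
Posterior ∝ prior × likelihood. Numerator for 1: 0.2·0.105263 = 0.0210526.
Normalizing constant: 0.2·0.105263 + 0.6·0.000147139 + 0.2·0.178571 = 0.0568552.
P(1 | observation) = 0.0210526 / 0.0568552 = 0.370285.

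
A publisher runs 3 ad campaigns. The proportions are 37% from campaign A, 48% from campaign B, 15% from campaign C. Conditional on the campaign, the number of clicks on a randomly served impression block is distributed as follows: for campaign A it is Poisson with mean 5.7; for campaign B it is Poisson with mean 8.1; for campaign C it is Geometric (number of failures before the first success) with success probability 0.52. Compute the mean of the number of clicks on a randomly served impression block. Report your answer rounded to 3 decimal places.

6.135

Component means — A: 5.7; B: 8.1; C: 0.923077.
E[X] = 0.37·5.7 + 0.48·8.1 + 0.15·0.923077 = 6.13546.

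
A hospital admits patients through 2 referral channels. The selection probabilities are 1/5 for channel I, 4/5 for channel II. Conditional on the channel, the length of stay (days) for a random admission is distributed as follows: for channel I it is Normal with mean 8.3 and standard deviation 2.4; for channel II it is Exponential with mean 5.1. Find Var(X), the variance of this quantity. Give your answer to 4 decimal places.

23.5984

Per component, I: μ=8.3, E[X²]=74.65; II: μ=5.1, E[X²]=52.02.
E[X] = 0.2·8.3 + 0.8·5.1 = 5.74.
E[X²] = 0.2·74.65 + 0.8·52.02 = 56.546.
Var(X) = E[X²] − (E[X])² = 56.546 − 32.9476 = 23.5984.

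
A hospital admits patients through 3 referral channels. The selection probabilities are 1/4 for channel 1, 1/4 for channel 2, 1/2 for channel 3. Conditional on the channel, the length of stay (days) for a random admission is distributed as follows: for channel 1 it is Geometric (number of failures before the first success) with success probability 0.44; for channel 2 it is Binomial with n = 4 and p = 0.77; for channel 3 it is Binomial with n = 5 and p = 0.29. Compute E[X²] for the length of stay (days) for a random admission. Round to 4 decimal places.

5.2428

For each component E[X²] = Var + (mean)², giving 1: 4.5124; 2: 10.1948; 3: 3.132.
Overall E[X²] = 0.25·4.5124 + 0.25·10.1948 + 0.5·3.132 = 5.2428.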